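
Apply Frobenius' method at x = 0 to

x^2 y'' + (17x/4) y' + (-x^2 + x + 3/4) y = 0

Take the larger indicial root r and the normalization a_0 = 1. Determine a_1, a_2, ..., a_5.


Write in Frobenius form y'' + (p(x)/x) y' + (q(x)/x^2) y = 0:
  p(x) = 17/4,  q(x) = -x^2 + x + 3/4.
Indicial equation: r(r-1) + (17/4) r + (3/4) = 0 -> roots r_1 = -1/4, r_2 = -3.
Take r = r_1 = -1/4. Let y(x) = x^r sum_{n>=0} a_n x^n with a_0 = 1.
Substitute y = x^r sum a_n x^n and match x^{r+n}. The recurrence is
  D(n) a_n + 1 a_{n-1} - 1 a_{n-2} = 0,  where D(n) = (r+n)(r+n-1) + (17/4)(r+n) + (3/4).
  a_n = [-1 a_{n-1} + 1 a_{n-2}] / D(n).
Since the indicial polynomial factors as (r - r_1)(r - r_2), D(n) = (r_1 + n - r_1)(r_1 + n - r_2) = n(n + 11/4).
Evaluating step by step (a_0 = 1):
  n = 1: D(1) = 1(1 + 11/4) = 15/4; numerator = -1(1) = -1; a_1 = (-1)/(15/4) = -4/15
  n = 2: D(2) = 2(2 + 11/4) = 19/2; numerator = -1(-4/15) + 1(1) = 19/15; a_2 = (19/15)/(19/2) = 2/15
  n = 3: D(3) = 3(3 + 11/4) = 69/4; numerator = -1(2/15) + 1(-4/15) = -2/5; a_3 = (-2/5)/(69/4) = -8/345
  n = 4: D(4) = 4(4 + 11/4) = 27; numerator = -1(-8/345) + 1(2/15) = 18/115; a_4 = (18/115)/(27) = 2/345
  n = 5: D(5) = 5(5 + 11/4) = 155/4; numerator = -1(2/345) + 1(-8/345) = -2/69; a_5 = (-2/69)/(155/4) = -8/10695

r = -1/4; a_0 = 1; a_1 = -4/15; a_2 = 2/15; a_3 = -8/345; a_4 = 2/345; a_5 = -8/10695


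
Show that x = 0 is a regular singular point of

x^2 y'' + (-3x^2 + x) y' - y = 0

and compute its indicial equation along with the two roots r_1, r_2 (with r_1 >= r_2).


Divide by x^2 to reach normal form y'' + P_1(x) y' + P_2(x) y = 0 with P_1(x) = -3 + 1/x and P_2(x) = -1/x^2.
x = 0 is a singular point because the y'-coefficient -3 + 1/x has a pole at x = 0 and the y-coefficient -1/x^2 has a pole at x = 0.
It is a regular singular point because x P_1(x) = p(x) = 1 - 3x and x^2 P_2(x) = q(x) = -1 are polynomials, hence analytic at x = 0.
p(0) = 1,  q(0) = -1.
Indicial equation: r(r-1) + p(0) r + q(0) = 0, i.e. r^2 + (p(0) - 1) r + q(0) = 0, i.e. r^2 - 1 = 0.
Discriminant: (0)^2 - 4(-1) = 4, so r = (0 ± 2)/2.
Solving: r_1 = 1, r_2 = -1.

indicial: r^2 - 1 = 0; roots r_1 = 1, r_2 = -1


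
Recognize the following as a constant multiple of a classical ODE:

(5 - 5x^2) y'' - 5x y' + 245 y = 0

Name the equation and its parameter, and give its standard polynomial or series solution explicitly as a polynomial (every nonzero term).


All three coefficients share the factor 5; dividing through by 5 gives  (1 - x^2) y'' - x y' + 49 y = 0.
This matches the Chebyshev equation (1 - x^2) y'' - x y' + n^2 y = 0 (note the -x y' term, not -2x y') with n^2 = 49, so n = 7; the polynomial solution is T_7(x).
With y = sum_k a_k x^k, matching x^k gives (k+2)(k+1) a_{k+2} = (k^2 - n^2) a_k = (k - 7)(k + 7) a_k. The right side vanishes at k = 7, so the series with the parity of 7 terminates at degree 7.
Standard normalization: leading coefficient of T_n is 2^(n-1), so a_7 = 2^6 = 64. Work downward with a_k = (k+1)(k+2) a_{k+2} / ((k - 7)(k + 7)):
  a_5 = (6)(7)(64) / ((5 - 7)(5 + 7)) = 2688/(-24) = -112
  a_3 = (4)(5)(-112) / ((3 - 7)(3 + 7)) = -2240/(-40) = 56
  a_1 = (2)(3)(56) / ((1 - 7)(1 + 7)) = 336/(-48) = -7
Hence T_7(x) = 64 x^7 - 112 x^5 + 56 x^3 - 7 x.

T_7(x); series = 64 x^7 - 112 x^5 + 56 x^3 - 7 x


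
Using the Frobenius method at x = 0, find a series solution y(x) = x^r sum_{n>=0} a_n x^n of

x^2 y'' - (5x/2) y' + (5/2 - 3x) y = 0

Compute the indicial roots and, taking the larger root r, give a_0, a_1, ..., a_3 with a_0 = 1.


Write in Frobenius form y'' + (p(x)/x) y' + (q(x)/x^2) y = 0:
  p(x) = -5/2,  q(x) = 5/2 - 3x.
Indicial equation: r(r-1) + (-5/2) r + (5/2) = 0 -> roots r_1 = 5/2, r_2 = 1.
Take r = r_1 = 5/2. Let y(x) = x^r sum_{n>=0} a_n x^n with a_0 = 1.
Substitute y = x^r sum a_n x^n and match x^{r+n}. The recurrence is
  D(n) a_n - 3 a_{n-1} = 0,  where D(n) = (r+n)(r+n-1) + (-5/2)(r+n) + (5/2).
  a_n = 3 / D(n) * a_{n-1}.
Since the indicial polynomial factors as (r - r_1)(r - r_2), D(n) = (r_1 + n - r_1)(r_1 + n - r_2) = n(n + 3/2).
Evaluating step by step (a_0 = 1):
  n = 1: D(1) = 1(1 + 3/2) = 5/2; numerator = 3(1) = 3; a_1 = (3)/(5/2) = 6/5
  n = 2: D(2) = 2(2 + 3/2) = 7; numerator = 3(6/5) = 18/5; a_2 = (18/5)/(7) = 18/35
  n = 3: D(3) = 3(3 + 3/2) = 27/2; numerator = 3(18/35) = 54/35; a_3 = (54/35)/(27/2) = 4/35

r = 5/2; a_0 = 1; a_1 = 6/5; a_2 = 18/35; a_3 = 4/35


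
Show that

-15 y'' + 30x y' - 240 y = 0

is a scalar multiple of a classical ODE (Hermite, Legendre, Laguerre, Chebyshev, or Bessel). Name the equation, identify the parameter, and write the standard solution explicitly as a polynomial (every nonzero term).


All three coefficients share the factor -15; dividing through by -15 gives  y'' - 2x y' + 16 y = 0.
This matches the Hermite equation y'' - 2x y' + 2n y = 0 with 2n = 16, so n = 8; the polynomial solution is H_8(x).
With y = sum_k a_k x^k, matching x^k gives (k+2)(k+1) a_{k+2} = 2(k - n) a_k = 2(k - 8) a_k. The right side vanishes at k = 8, so the series with the parity of 8 terminates at degree 8.
Standard normalization: leading coefficient of H_n is 2^n, so a_8 = 2^8 = 256. Work downward with a_k = (k+1)(k+2) a_{k+2} / (2(k - n)):
  a_6 = (7)(8)(256) / (2(6 - 8)) = 14336/(-4) = -3584
  a_4 = (5)(6)(-3584) / (2(4 - 8)) = -107520/(-8) = 13440
  a_2 = (3)(4)(13440) / (2(2 - 8)) = 161280/(-12) = -13440
  a_0 = (1)(2)(-13440) / (2(0 - 8)) = -26880/(-16) = 1680
Hence H_8(x) = 256 x^8 - 3584 x^6 + 13440 x^4 - 13440 x^2 + 1680.

H_8(x); series = 256 x^8 - 3584 x^6 + 13440 x^4 - 13440 x^2 + 1680


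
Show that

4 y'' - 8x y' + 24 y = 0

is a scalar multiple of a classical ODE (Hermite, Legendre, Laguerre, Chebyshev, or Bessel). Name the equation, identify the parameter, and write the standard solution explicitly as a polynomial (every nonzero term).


All three coefficients share the factor 4; dividing through by 4 gives  y'' - 2x y' + 6 y = 0.
This matches the Hermite equation y'' - 2x y' + 2n y = 0 with 2n = 6, so n = 3; the polynomial solution is H_3(x).
With y = sum_k a_k x^k, matching x^k gives (k+2)(k+1) a_{k+2} = 2(k - n) a_k = 2(k - 3) a_k. The right side vanishes at k = 3, so the series with the parity of 3 terminates at degree 3.
Standard normalization: leading coefficient of H_n is 2^n, so a_3 = 2^3 = 8. Work downward with a_k = (k+1)(k+2) a_{k+2} / (2(k - n)):
  a_1 = (2)(3)(8) / (2(1 - 3)) = 48/(-4) = -12
Hence H_3(x) = 8 x^3 - 12 x.

H_3(x); series = 8 x^3 - 12 x


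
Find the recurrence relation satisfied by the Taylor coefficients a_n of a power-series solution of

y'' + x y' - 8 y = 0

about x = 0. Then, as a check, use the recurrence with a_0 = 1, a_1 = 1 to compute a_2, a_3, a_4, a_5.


Substitute y = sum_n a_n x^n.
y''(x) has coefficient (n+2)(n+1) a_{n+2} at x^n;
x y'(x) has coefficient n a_n at x^n (shift);
-8 y(x) has coefficient -8 a_n at x^n.
Matching x^n: (n+2)(n+1) a_{n+2} + (n - 8) a_n = 0.
Thus a_{n+2} = (-n + 8) / ((n+1)(n+2)) * a_n.

Check with a_0 = 1, a_1 = 1 (apply the recurrence for n = 0, 1, 2, 3): a_0 = 1, a_1 = 1, a_2 = 4, a_3 = 7/6, a_4 = 2, a_5 = 7/24.

a_(n+2) = (-n + 8) / ((n+1)(n+2)) * a_n; check: a_0 = 1, a_1 = 1, a_2 = 4, a_3 = 7/6, a_4 = 2, a_5 = 7/24


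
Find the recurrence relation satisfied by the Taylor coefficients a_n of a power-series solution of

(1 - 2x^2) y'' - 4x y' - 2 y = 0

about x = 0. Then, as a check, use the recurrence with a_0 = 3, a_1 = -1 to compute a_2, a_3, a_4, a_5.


Substitute y = sum_n a_n x^n.
(1 - 2 x^2) y'' contributes (n+2)(n+1) a_{n+2} - 2 n(n-1) a_n at x^n.
-4 x y'(x) contributes -4 n a_n at x^n.
-2 y(x) contributes -2 a_n at x^n.
Matching x^n: (n+2)(n+1) a_{n+2} + (-2 n(n-1) - 4 n - 2) a_n = 0.
Thus a_{n+2} = (2 n(n-1) + 4 n + 2) / ((n+1)(n+2)) * a_n.

Check with a_0 = 3, a_1 = -1 (apply the recurrence for n = 0, 1, 2, 3): a_0 = 3, a_1 = -1, a_2 = 3, a_3 = -1, a_4 = 7/2, a_5 = -13/10.

a_(n+2) = (2 n(n-1) + 4 n + 2) / ((n+1)(n+2)) * a_n; check: a_0 = 3, a_1 = -1, a_2 = 3, a_3 = -1, a_4 = 7/2, a_5 = -13/10


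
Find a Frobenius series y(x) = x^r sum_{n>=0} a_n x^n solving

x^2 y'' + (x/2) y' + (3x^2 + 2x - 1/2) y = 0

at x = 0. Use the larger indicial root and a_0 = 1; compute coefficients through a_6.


Write in Frobenius form y'' + (p(x)/x) y' + (q(x)/x^2) y = 0:
  p(x) = 1/2,  q(x) = 3x^2 + 2x - 1/2.
Indicial equation: r(r-1) + (1/2) r + (-1/2) = 0 -> roots r_1 = 1, r_2 = -1/2.
Take r = r_1 = 1. Let y(x) = x^r sum_{n>=0} a_n x^n with a_0 = 1.
Substitute y = x^r sum a_n x^n and match x^{r+n}. The recurrence is
  D(n) a_n + 2 a_{n-1} + 3 a_{n-2} = 0,  where D(n) = (r+n)(r+n-1) + (1/2)(r+n) + (-1/2).
  a_n = [-2 a_{n-1} - 3 a_{n-2}] / D(n).
Since the indicial polynomial factors as (r - r_1)(r - r_2), D(n) = (r_1 + n - r_1)(r_1 + n - r_2) = n(n + 3/2).
Evaluating step by step (a_0 = 1):
  n = 1: D(1) = 1(1 + 3/2) = 5/2; numerator = -2(1) = -2; a_1 = (-2)/(5/2) = -4/5
  n = 2: D(2) = 2(2 + 3/2) = 7; numerator = -2(-4/5) - 3(1) = -7/5; a_2 = (-7/5)/(7) = -1/5
  n = 3: D(3) = 3(3 + 3/2) = 27/2; numerator = -2(-1/5) - 3(-4/5) = 14/5; a_3 = (14/5)/(27/2) = 28/135
  n = 4: D(4) = 4(4 + 3/2) = 22; numerator = -2(28/135) - 3(-1/5) = 5/27; a_4 = (5/27)/(22) = 5/594
  n = 5: D(5) = 5(5 + 3/2) = 65/2; numerator = -2(5/594) - 3(28/135) = -949/1485; a_5 = (-949/1485)/(65/2) = -146/7425
  n = 6: D(6) = 6(6 + 3/2) = 45; numerator = -2(-146/7425) - 3(5/594) = 19/1350; a_6 = (19/1350)/(45) = 19/60750

r = 1; a_0 = 1; a_1 = -4/5; a_2 = -1/5; a_3 = 28/135; a_4 = 5/594; a_5 = -146/7425; a_6 = 19/60750


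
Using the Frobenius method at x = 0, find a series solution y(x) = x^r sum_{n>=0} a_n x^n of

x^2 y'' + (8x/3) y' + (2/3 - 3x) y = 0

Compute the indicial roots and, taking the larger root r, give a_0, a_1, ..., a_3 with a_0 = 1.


Write in Frobenius form y'' + (p(x)/x) y' + (q(x)/x^2) y = 0:
  p(x) = 8/3,  q(x) = 2/3 - 3x.
Indicial equation: r(r-1) + (8/3) r + (2/3) = 0 -> roots r_1 = -2/3, r_2 = -1.
Take r = r_1 = -2/3. Let y(x) = x^r sum_{n>=0} a_n x^n with a_0 = 1.
Substitute y = x^r sum a_n x^n and match x^{r+n}. The recurrence is
  D(n) a_n - 3 a_{n-1} = 0,  where D(n) = (r+n)(r+n-1) + (8/3)(r+n) + (2/3).
  a_n = 3 / D(n) * a_{n-1}.
Since the indicial polynomial factors as (r - r_1)(r - r_2), D(n) = (r_1 + n - r_1)(r_1 + n - r_2) = n(n + 1/3).
Evaluating step by step (a_0 = 1):
  n = 1: D(1) = 1(1 + 1/3) = 4/3; numerator = 3(1) = 3; a_1 = (3)/(4/3) = 9/4
  n = 2: D(2) = 2(2 + 1/3) = 14/3; numerator = 3(9/4) = 27/4; a_2 = (27/4)/(14/3) = 81/56
  n = 3: D(3) = 3(3 + 1/3) = 10; numerator = 3(81/56) = 243/56; a_3 = (243/56)/(10) = 243/560

r = -2/3; a_0 = 1; a_1 = 9/4; a_2 = 81/56; a_3 = 243/560


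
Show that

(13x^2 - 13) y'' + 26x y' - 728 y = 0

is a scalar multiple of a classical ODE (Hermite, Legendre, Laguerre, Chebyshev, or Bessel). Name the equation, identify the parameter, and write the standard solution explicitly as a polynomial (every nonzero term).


All three coefficients share the factor -13; dividing through by -13 gives  (1 - x^2) y'' - 2x y' + 56 y = 0.
This matches the Legendre equation (1 - x^2) y'' - 2x y' + n(n+1) y = 0 (note the -2x y' term) with n(n+1) = 56, so n = 7; the polynomial solution is P_7(x).
With y = sum_k a_k x^k, matching x^k gives (k+2)(k+1) a_{k+2} = [k(k+1) - n(n+1)] a_k = (k - 7)(k + 8) a_k. The right side vanishes at k = 7, so the series with the parity of 7 terminates at degree 7.
Standard normalization (P_n(1) = 1): leading coefficient (2n)!/(2^n (n!)^2) = 87178291200/(128*25401600) = 429/16, so a_7 = 429/16. Work downward with a_k = (k+1)(k+2) a_{k+2} / ((k - 7)(k + 8)):
  a_5 = (6)(7)(429/16) / ((5 - 7)(5 + 8)) = (9009/8)/(-26) = -693/16
  a_3 = (4)(5)(-693/16) / ((3 - 7)(3 + 8)) = (-3465/4)/(-44) = 315/16
  a_1 = (2)(3)(315/16) / ((1 - 7)(1 + 8)) = (945/8)/(-54) = -35/16
Hence P_7(x) = 429 x^7/16 - 693 x^5/16 + 315 x^3/16 - 35 x/16.

P_7(x); series = 429 x^7/16 - 693 x^5/16 + 315 x^3/16 - 35 x/16


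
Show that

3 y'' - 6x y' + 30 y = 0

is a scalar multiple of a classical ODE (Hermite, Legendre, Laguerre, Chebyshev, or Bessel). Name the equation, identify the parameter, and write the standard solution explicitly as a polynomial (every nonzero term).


All three coefficients share the factor 3; dividing through by 3 gives  y'' - 2x y' + 10 y = 0.
This matches the Hermite equation y'' - 2x y' + 2n y = 0 with 2n = 10, so n = 5; the polynomial solution is H_5(x).
With y = sum_k a_k x^k, matching x^k gives (k+2)(k+1) a_{k+2} = 2(k - n) a_k = 2(k - 5) a_k. The right side vanishes at k = 5, so the series with the parity of 5 terminates at degree 5.
Standard normalization: leading coefficient of H_n is 2^n, so a_5 = 2^5 = 32. Work downward with a_k = (k+1)(k+2) a_{k+2} / (2(k - n)):
  a_3 = (4)(5)(32) / (2(3 - 5)) = 640/(-4) = -160
  a_1 = (2)(3)(-160) / (2(1 - 5)) = -960/(-8) = 120
Hence H_5(x) = 32 x^5 - 160 x^3 + 120 x.

H_5(x); series = 32 x^5 - 160 x^3 + 120 x


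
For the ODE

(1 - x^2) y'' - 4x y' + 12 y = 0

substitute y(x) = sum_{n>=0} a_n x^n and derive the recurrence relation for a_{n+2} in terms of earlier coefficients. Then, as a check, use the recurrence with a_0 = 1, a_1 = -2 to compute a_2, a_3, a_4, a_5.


Substitute y = sum_n a_n x^n.
(1 - 1 x^2) y'' contributes (n+2)(n+1) a_{n+2} - n(n-1) a_n at x^n.
-4 x y'(x) contributes -4 n a_n at x^n.
12 y(x) contributes 12 a_n at x^n.
Matching x^n: (n+2)(n+1) a_{n+2} + (-n(n-1) - 4 n + 12) a_n = 0.
Thus a_{n+2} = (n(n-1) + 4 n - 12) / ((n+1)(n+2)) * a_n.

Check with a_0 = 1, a_1 = -2 (apply the recurrence for n = 0, 1, 2, 3): a_0 = 1, a_1 = -2, a_2 = -6, a_3 = 8/3, a_4 = 1, a_5 = 4/5.

a_(n+2) = (n(n-1) + 4 n - 12) / ((n+1)(n+2)) * a_n; check: a_0 = 1, a_1 = -2, a_2 = -6, a_3 = 8/3, a_4 = 1, a_5 = 4/5


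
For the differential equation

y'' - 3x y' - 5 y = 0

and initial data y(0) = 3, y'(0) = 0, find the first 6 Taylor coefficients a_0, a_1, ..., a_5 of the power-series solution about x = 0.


Ansatz: y(x) = sum_{n>=0} a_n x^n, so y'(x) = sum_{n>=1} n a_n x^(n-1) and y''(x) = sum_{n>=2} n(n-1) a_n x^(n-2).
Substitute into P(x) y'' + Q(x) y' + R(x) y = 0 with P(x) = 1, Q(x) = -3x, R(x) = -5, and match powers of x.
Initial conditions: a_0 = 3, a_1 = 0.
Setting the coefficient of each power of x to zero and solving order by order (substituting the coefficients already found):
  x^0: 2 a_2 - 5 a_0 = 0  ->  2 a_2 = 5 a_0 = 15  ->  a_2 = 15/2
  x^1: 6 a_3 - 8 a_1 = 0  ->  6 a_3 = 8 a_1 = 0  ->  a_3 = 0
  x^2: 12 a_4 - 11 a_2 = 0  ->  12 a_4 = 11 a_2 = 165/2  ->  a_4 = 55/8
  x^3: 20 a_5 - 14 a_3 = 0  ->  20 a_5 = 14 a_3 = 0  ->  a_5 = 0
Truncated series: y(x) = 3 + (15/2) x^2 + (55/8) x^4 + O(x^6).

a_0 = 3; a_1 = 0; a_2 = 15/2; a_3 = 0; a_4 = 55/8; a_5 = 0


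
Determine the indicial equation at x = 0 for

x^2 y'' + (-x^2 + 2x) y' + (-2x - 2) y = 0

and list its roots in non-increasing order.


Divide by x^2 to reach normal form y'' + P_1(x) y' + P_2(x) y = 0 with P_1(x) = -1 + 2/x and P_2(x) = -2/x - 2/x^2.
x = 0 is a singular point because the y'-coefficient -1 + 2/x has a pole at x = 0 and the y-coefficient -2/x - 2/x^2 has a pole at x = 0.
It is a regular singular point because x P_1(x) = p(x) = 2 - x and x^2 P_2(x) = q(x) = -2x - 2 are polynomials, hence analytic at x = 0.
p(0) = 2,  q(0) = -2.
Indicial equation: r(r-1) + p(0) r + q(0) = 0, i.e. r^2 + (p(0) - 1) r + q(0) = 0, i.e. r^2 + 1 r - 2 = 0.
Discriminant: (1)^2 - 4(-2) = 9, so r = (-1 ± 3)/2.
Solving: r_1 = 1, r_2 = -2.

indicial: r^2 + 1 r - 2 = 0; roots r_1 = 1, r_2 = -2


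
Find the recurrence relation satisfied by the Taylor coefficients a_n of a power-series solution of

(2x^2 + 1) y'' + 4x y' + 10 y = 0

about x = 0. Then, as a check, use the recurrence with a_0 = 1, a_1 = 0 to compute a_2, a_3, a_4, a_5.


Substitute y = sum_n a_n x^n.
(1 + 2 x^2) y'' contributes (n+2)(n+1) a_{n+2} + 2 n(n-1) a_n at x^n.
4 x y'(x) contributes 4 n a_n at x^n.
10 y(x) contributes 10 a_n at x^n.
Matching x^n: (n+2)(n+1) a_{n+2} + (2 n(n-1) + 4 n + 10) a_n = 0.
Thus a_{n+2} = (-2 n(n-1) - 4 n - 10) / ((n+1)(n+2)) * a_n.

Check with a_0 = 1, a_1 = 0 (apply the recurrence for n = 0, 1, 2, 3): a_0 = 1, a_1 = 0, a_2 = -5, a_3 = 0, a_4 = 55/6, a_5 = 0.

a_(n+2) = (-2 n(n-1) - 4 n - 10) / ((n+1)(n+2)) * a_n; check: a_0 = 1, a_1 = 0, a_2 = -5, a_3 = 0, a_4 = 55/6, a_5 = 0


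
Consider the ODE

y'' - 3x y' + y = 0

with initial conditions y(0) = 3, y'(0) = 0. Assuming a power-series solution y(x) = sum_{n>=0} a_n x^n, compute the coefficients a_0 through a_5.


Ansatz: y(x) = sum_{n>=0} a_n x^n, so y'(x) = sum_{n>=1} n a_n x^(n-1) and y''(x) = sum_{n>=2} n(n-1) a_n x^(n-2).
Substitute into P(x) y'' + Q(x) y' + R(x) y = 0 with P(x) = 1, Q(x) = -3x, R(x) = 1, and match powers of x.
Initial conditions: a_0 = 3, a_1 = 0.
Setting the coefficient of each power of x to zero and solving order by order (substituting the coefficients already found):
  x^0: 2 a_2 + a_0 = 0  ->  2 a_2 = -a_0 = -3  ->  a_2 = -3/2
  x^1: 6 a_3 - 2 a_1 = 0  ->  6 a_3 = 2 a_1 = 0  ->  a_3 = 0
  x^2: 12 a_4 - 5 a_2 = 0  ->  12 a_4 = 5 a_2 = -15/2  ->  a_4 = -5/8
  x^3: 20 a_5 - 8 a_3 = 0  ->  20 a_5 = 8 a_3 = 0  ->  a_5 = 0
Truncated series: y(x) = 3 - (3/2) x^2 - (5/8) x^4 + O(x^6).

a_0 = 3; a_1 = 0; a_2 = -3/2; a_3 = 0; a_4 = -5/8; a_5 = 0


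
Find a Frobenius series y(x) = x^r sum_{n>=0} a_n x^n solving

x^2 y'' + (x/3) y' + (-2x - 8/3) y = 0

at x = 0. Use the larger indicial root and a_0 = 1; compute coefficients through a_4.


Write in Frobenius form y'' + (p(x)/x) y' + (q(x)/x^2) y = 0:
  p(x) = 1/3,  q(x) = -2x - 8/3.
Indicial equation: r(r-1) + (1/3) r + (-8/3) = 0 -> roots r_1 = 2, r_2 = -4/3.
Take r = r_1 = 2. Let y(x) = x^r sum_{n>=0} a_n x^n with a_0 = 1.
Substitute y = x^r sum a_n x^n and match x^{r+n}. The recurrence is
  D(n) a_n - 2 a_{n-1} = 0,  where D(n) = (r+n)(r+n-1) + (1/3)(r+n) + (-8/3).
  a_n = 2 / D(n) * a_{n-1}.
Since the indicial polynomial factors as (r - r_1)(r - r_2), D(n) = (r_1 + n - r_1)(r_1 + n - r_2) = n(n + 10/3).
Evaluating step by step (a_0 = 1):
  n = 1: D(1) = 1(1 + 10/3) = 13/3; numerator = 2(1) = 2; a_1 = (2)/(13/3) = 6/13
  n = 2: D(2) = 2(2 + 10/3) = 32/3; numerator = 2(6/13) = 12/13; a_2 = (12/13)/(32/3) = 9/104
  n = 3: D(3) = 3(3 + 10/3) = 19; numerator = 2(9/104) = 9/52; a_3 = (9/52)/(19) = 9/988
  n = 4: D(4) = 4(4 + 10/3) = 88/3; numerator = 2(9/988) = 9/494; a_4 = (9/494)/(88/3) = 27/43472

r = 2; a_0 = 1; a_1 = 6/13; a_2 = 9/104; a_3 = 9/988; a_4 = 27/43472


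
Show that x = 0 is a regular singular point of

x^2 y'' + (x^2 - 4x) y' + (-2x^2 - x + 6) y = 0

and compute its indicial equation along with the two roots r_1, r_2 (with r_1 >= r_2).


Divide by x^2 to reach normal form y'' + P_1(x) y' + P_2(x) y = 0 with P_1(x) = 1 - 4/x and P_2(x) = -2 - 1/x + 6/x^2.
x = 0 is a singular point because the y'-coefficient 1 - 4/x has a pole at x = 0 and the y-coefficient -2 - 1/x + 6/x^2 has a pole at x = 0.
It is a regular singular point because x P_1(x) = p(x) = x - 4 and x^2 P_2(x) = q(x) = -2x^2 - x + 6 are polynomials, hence analytic at x = 0.
p(0) = -4,  q(0) = 6.
Indicial equation: r(r-1) + p(0) r + q(0) = 0, i.e. r^2 + (p(0) - 1) r + q(0) = 0, i.e. r^2 - 5 r + 6 = 0.
Discriminant: (-5)^2 - 4(6) = 1, so r = (5 ± 1)/2.
Solving: r_1 = 3, r_2 = 2.

indicial: r^2 - 5 r + 6 = 0; roots r_1 = 3, r_2 = 2


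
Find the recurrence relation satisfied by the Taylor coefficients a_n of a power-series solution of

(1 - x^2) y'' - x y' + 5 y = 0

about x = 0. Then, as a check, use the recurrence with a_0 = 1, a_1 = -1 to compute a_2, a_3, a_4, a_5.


Substitute y = sum_n a_n x^n.
(1 - 1 x^2) y'' contributes (n+2)(n+1) a_{n+2} - n(n-1) a_n at x^n.
-x y'(x) contributes -n a_n at x^n.
5 y(x) contributes 5 a_n at x^n.
Matching x^n: (n+2)(n+1) a_{n+2} + (-n(n-1) - n + 5) a_n = 0.
Thus a_{n+2} = (n(n-1) + n - 5) / ((n+1)(n+2)) * a_n.

Check with a_0 = 1, a_1 = -1 (apply the recurrence for n = 0, 1, 2, 3): a_0 = 1, a_1 = -1, a_2 = -5/2, a_3 = 2/3, a_4 = 5/24, a_5 = 2/15.

a_(n+2) = (n(n-1) + n - 5) / ((n+1)(n+2)) * a_n; check: a_0 = 1, a_1 = -1, a_2 = -5/2, a_3 = 2/3, a_4 = 5/24, a_5 = 2/15


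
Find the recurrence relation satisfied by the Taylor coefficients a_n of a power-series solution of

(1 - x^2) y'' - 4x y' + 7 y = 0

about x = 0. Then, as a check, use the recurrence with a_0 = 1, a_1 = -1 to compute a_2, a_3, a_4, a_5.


Substitute y = sum_n a_n x^n.
(1 - 1 x^2) y'' contributes (n+2)(n+1) a_{n+2} - n(n-1) a_n at x^n.
-4 x y'(x) contributes -4 n a_n at x^n.
7 y(x) contributes 7 a_n at x^n.
Matching x^n: (n+2)(n+1) a_{n+2} + (-n(n-1) - 4 n + 7) a_n = 0.
Thus a_{n+2} = (n(n-1) + 4 n - 7) / ((n+1)(n+2)) * a_n.

Check with a_0 = 1, a_1 = -1 (apply the recurrence for n = 0, 1, 2, 3): a_0 = 1, a_1 = -1, a_2 = -7/2, a_3 = 1/2, a_4 = -7/8, a_5 = 11/40.

a_(n+2) = (n(n-1) + 4 n - 7) / ((n+1)(n+2)) * a_n; check: a_0 = 1, a_1 = -1, a_2 = -7/2, a_3 = 1/2, a_4 = -7/8, a_5 = 11/40


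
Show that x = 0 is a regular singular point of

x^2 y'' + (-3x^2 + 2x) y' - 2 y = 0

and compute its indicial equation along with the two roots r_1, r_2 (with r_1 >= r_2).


Divide by x^2 to reach normal form y'' + P_1(x) y' + P_2(x) y = 0 with P_1(x) = -3 + 2/x and P_2(x) = -2/x^2.
x = 0 is a singular point because the y'-coefficient -3 + 2/x has a pole at x = 0 and the y-coefficient -2/x^2 has a pole at x = 0.
It is a regular singular point because x P_1(x) = p(x) = 2 - 3x and x^2 P_2(x) = q(x) = -2 are polynomials, hence analytic at x = 0.
p(0) = 2,  q(0) = -2.
Indicial equation: r(r-1) + p(0) r + q(0) = 0, i.e. r^2 + (p(0) - 1) r + q(0) = 0, i.e. r^2 + 1 r - 2 = 0.
Discriminant: (1)^2 - 4(-2) = 9, so r = (-1 ± 3)/2.
Solving: r_1 = 1, r_2 = -2.

indicial: r^2 + 1 r - 2 = 0; roots r_1 = 1, r_2 = -2


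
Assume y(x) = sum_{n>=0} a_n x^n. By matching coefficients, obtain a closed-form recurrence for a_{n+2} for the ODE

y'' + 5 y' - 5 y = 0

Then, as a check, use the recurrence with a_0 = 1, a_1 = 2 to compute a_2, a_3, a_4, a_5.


Substitute y = sum_n a_n x^n.
y''(x) has coefficient (n+2)(n+1) a_{n+2} at x^n;
5 y'(x) has coefficient 5 (n+1) a_{n+1} at x^n;
-5 y(x) has coefficient -5 a_n at x^n.
Matching x^n: (n+2)(n+1) a_{n+2} + 5 (n+1) a_{n+1} - 5 a_n = 0.
Thus a_{n+2} = [-5 (n+1) a_{n+1} + 5 a_n] / ((n+1)(n+2)).

Check with a_0 = 1, a_1 = 2 (apply the recurrence for n = 0, 1, 2, 3): a_0 = 1, a_1 = 2, a_2 = -5/2, a_3 = 35/6, a_4 = -25/3, a_5 = 235/24.

a_(n+2) = [-5 (n+1) a_(n+1) + 5 a_n] / ((n+1)(n+2)); check: a_0 = 1, a_1 = 2, a_2 = -5/2, a_3 = 35/6, a_4 = -25/3, a_5 = 235/24


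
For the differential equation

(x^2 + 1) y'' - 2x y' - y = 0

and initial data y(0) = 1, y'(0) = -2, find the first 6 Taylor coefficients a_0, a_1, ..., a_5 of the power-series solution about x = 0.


Ansatz: y(x) = sum_{n>=0} a_n x^n, so y'(x) = sum_{n>=1} n a_n x^(n-1) and y''(x) = sum_{n>=2} n(n-1) a_n x^(n-2).
Substitute into P(x) y'' + Q(x) y' + R(x) y = 0 with P(x) = x^2 + 1, Q(x) = -2x, R(x) = -1, and match powers of x.
Initial conditions: a_0 = 1, a_1 = -2.
Setting the coefficient of each power of x to zero and solving order by order (substituting the coefficients already found):
  x^0: 2 a_2 - a_0 = 0  ->  2 a_2 = a_0 = 1  ->  a_2 = 1/2
  x^1: 6 a_3 - 3 a_1 = 0  ->  6 a_3 = 3 a_1 = -6  ->  a_3 = -1
  x^2: 12 a_4 - 3 a_2 = 0  ->  12 a_4 = 3 a_2 = 3/2  ->  a_4 = 1/8
  x^3: 20 a_5 - a_3 = 0  ->  20 a_5 = a_3 = -1  ->  a_5 = -1/20
Truncated series: y(x) = 1 - 2 x + (1/2) x^2 - x^3 + (1/8) x^4 - (1/20) x^5 + O(x^6).

a_0 = 1; a_1 = -2; a_2 = 1/2; a_3 = -1; a_4 = 1/8; a_5 = -1/20


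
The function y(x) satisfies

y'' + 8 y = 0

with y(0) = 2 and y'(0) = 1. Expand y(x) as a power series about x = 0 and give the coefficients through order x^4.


Ansatz: y(x) = sum_{n>=0} a_n x^n, so y'(x) = sum_{n>=1} n a_n x^(n-1) and y''(x) = sum_{n>=2} n(n-1) a_n x^(n-2).
Substitute into P(x) y'' + Q(x) y' + R(x) y = 0 with P(x) = 1, Q(x) = 0, R(x) = 8, and match powers of x.
Initial conditions: a_0 = 2, a_1 = 1.
Setting the coefficient of each power of x to zero and solving order by order (substituting the coefficients already found):
  x^0: 2 a_2 + 8 a_0 = 0  ->  2 a_2 = -8 a_0 = -16  ->  a_2 = -8
  x^1: 6 a_3 + 8 a_1 = 0  ->  6 a_3 = -8 a_1 = -8  ->  a_3 = -4/3
  x^2: 12 a_4 + 8 a_2 = 0  ->  12 a_4 = -8 a_2 = 64  ->  a_4 = 16/3
Truncated series: y(x) = 2 + x - 8 x^2 - (4/3) x^3 + (16/3) x^4 + O(x^5).

a_0 = 2; a_1 = 1; a_2 = -8; a_3 = -4/3; a_4 = 16/3


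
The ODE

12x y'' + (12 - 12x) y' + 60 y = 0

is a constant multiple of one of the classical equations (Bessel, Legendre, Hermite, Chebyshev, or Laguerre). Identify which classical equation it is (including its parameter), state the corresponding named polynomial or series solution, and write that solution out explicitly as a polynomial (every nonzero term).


All three coefficients share the factor 12; dividing through by 12 gives  x y'' + (1 - x) y' + 5 y = 0.
This matches the Laguerre equation x y'' + (1 - x) y' + n y = 0 with n = 5; the polynomial solution is L_5(x).
With y = sum_k a_k x^k, matching x^k gives (k+1)k a_{k+1} + (k+1) a_{k+1} - k a_k + n a_k = 0, i.e. (k+1)^2 a_{k+1} = (k - n) a_k = (k - 5) a_k. The right side vanishes at k = 5, so the series terminates at degree 5.
Standard normalization L_n(0) = 1 gives a_0 = 1. Work upward with a_{k+1} = (k - 5) a_k / (k+1)^2:
  a_1 = (0 - 5)(1) / 1^2 = -5/1 = -5
  a_2 = (1 - 5)(-5) / 2^2 = 20/4 = 5
  a_3 = (2 - 5)(5) / 3^2 = -15/9 = -5/3
  a_4 = (3 - 5)(-5/3) / 4^2 = (10/3)/16 = 5/24
  a_5 = (4 - 5)(5/24) / 5^2 = (-5/24)/25 = -1/120
Hence L_5(x) = -x^5/120 + 5 x^4/24 - 5 x^3/3 + 5 x^2 - 5 x + 1.

L_5(x); series = -x^5/120 + 5 x^4/24 - 5 x^3/3 + 5 x^2 - 5 x + 1


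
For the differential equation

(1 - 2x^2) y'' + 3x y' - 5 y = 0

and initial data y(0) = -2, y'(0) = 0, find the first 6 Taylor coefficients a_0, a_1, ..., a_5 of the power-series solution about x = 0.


Ansatz: y(x) = sum_{n>=0} a_n x^n, so y'(x) = sum_{n>=1} n a_n x^(n-1) and y''(x) = sum_{n>=2} n(n-1) a_n x^(n-2).
Substitute into P(x) y'' + Q(x) y' + R(x) y = 0 with P(x) = 1 - 2x^2, Q(x) = 3x, R(x) = -5, and match powers of x.
Initial conditions: a_0 = -2, a_1 = 0.
Setting the coefficient of each power of x to zero and solving order by order (substituting the coefficients already found):
  x^0: 2 a_2 - 5 a_0 = 0  ->  2 a_2 = 5 a_0 = -10  ->  a_2 = -5
  x^1: 6 a_3 - 2 a_1 = 0  ->  6 a_3 = 2 a_1 = 0  ->  a_3 = 0
  x^2: 12 a_4 - 3 a_2 = 0  ->  12 a_4 = 3 a_2 = -15  ->  a_4 = -5/4
  x^3: 20 a_5 - 8 a_3 = 0  ->  20 a_5 = 8 a_3 = 0  ->  a_5 = 0
Truncated series: y(x) = -2 - 5 x^2 - (5/4) x^4 + O(x^6).

a_0 = -2; a_1 = 0; a_2 = -5; a_3 = 0; a_4 = -5/4; a_5 = 0


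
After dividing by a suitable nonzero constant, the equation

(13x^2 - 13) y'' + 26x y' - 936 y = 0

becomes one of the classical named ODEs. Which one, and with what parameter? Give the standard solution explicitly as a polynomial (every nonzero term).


All three coefficients share the factor -13; dividing through by -13 gives  (1 - x^2) y'' - 2x y' + 72 y = 0.
This matches the Legendre equation (1 - x^2) y'' - 2x y' + n(n+1) y = 0 (note the -2x y' term) with n(n+1) = 72, so n = 8; the polynomial solution is P_8(x).
With y = sum_k a_k x^k, matching x^k gives (k+2)(k+1) a_{k+2} = [k(k+1) - n(n+1)] a_k = (k - 8)(k + 9) a_k. The right side vanishes at k = 8, so the series with the parity of 8 terminates at degree 8.
Standard normalization (P_n(1) = 1): leading coefficient (2n)!/(2^n (n!)^2) = 20922789888000/(256*1625702400) = 6435/128, so a_8 = 6435/128. Work downward with a_k = (k+1)(k+2) a_{k+2} / ((k - 8)(k + 9)):
  a_6 = (7)(8)(6435/128) / ((6 - 8)(6 + 9)) = (45045/16)/(-30) = -3003/32
  a_4 = (5)(6)(-3003/32) / ((4 - 8)(4 + 9)) = (-45045/16)/(-52) = 3465/64
  a_2 = (3)(4)(3465/64) / ((2 - 8)(2 + 9)) = (10395/16)/(-66) = -315/32
  a_0 = (1)(2)(-315/32) / ((0 - 8)(0 + 9)) = (-315/16)/(-72) = 35/128
Hence P_8(x) = 6435 x^8/128 - 3003 x^6/32 + 3465 x^4/64 - 315 x^2/32 + 35/128.

P_8(x); series = 6435 x^8/128 - 3003 x^6/32 + 3465 x^4/64 - 315 x^2/32 + 35/128


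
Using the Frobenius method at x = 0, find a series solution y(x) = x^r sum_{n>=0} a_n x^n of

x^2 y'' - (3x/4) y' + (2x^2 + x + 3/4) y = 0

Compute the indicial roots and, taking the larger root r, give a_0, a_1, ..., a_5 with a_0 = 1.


Write in Frobenius form y'' + (p(x)/x) y' + (q(x)/x^2) y = 0:
  p(x) = -3/4,  q(x) = 2x^2 + x + 3/4.
Indicial equation: r(r-1) + (-3/4) r + (3/4) = 0 -> roots r_1 = 1, r_2 = 3/4.
Take r = r_1 = 1. Let y(x) = x^r sum_{n>=0} a_n x^n with a_0 = 1.
Substitute y = x^r sum a_n x^n and match x^{r+n}. The recurrence is
  D(n) a_n + 1 a_{n-1} + 2 a_{n-2} = 0,  where D(n) = (r+n)(r+n-1) + (-3/4)(r+n) + (3/4).
  a_n = [-1 a_{n-1} - 2 a_{n-2}] / D(n).
Since the indicial polynomial factors as (r - r_1)(r - r_2), D(n) = (r_1 + n - r_1)(r_1 + n - r_2) = n(n + 1/4).
Evaluating step by step (a_0 = 1):
  n = 1: D(1) = 1(1 + 1/4) = 5/4; numerator = -1(1) = -1; a_1 = (-1)/(5/4) = -4/5
  n = 2: D(2) = 2(2 + 1/4) = 9/2; numerator = -1(-4/5) - 2(1) = -6/5; a_2 = (-6/5)/(9/2) = -4/15
  n = 3: D(3) = 3(3 + 1/4) = 39/4; numerator = -1(-4/15) - 2(-4/5) = 28/15; a_3 = (28/15)/(39/4) = 112/585
  n = 4: D(4) = 4(4 + 1/4) = 17; numerator = -1(112/585) - 2(-4/15) = 40/117; a_4 = (40/117)/(17) = 40/1989
  n = 5: D(5) = 5(5 + 1/4) = 105/4; numerator = -1(40/1989) - 2(112/585) = -1336/3315; a_5 = (-1336/3315)/(105/4) = -5344/348075

r = 1; a_0 = 1; a_1 = -4/5; a_2 = -4/15; a_3 = 112/585; a_4 = 40/1989; a_5 = -5344/348075


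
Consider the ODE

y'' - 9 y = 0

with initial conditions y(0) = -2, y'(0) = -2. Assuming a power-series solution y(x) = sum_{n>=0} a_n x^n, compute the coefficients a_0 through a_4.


Ansatz: y(x) = sum_{n>=0} a_n x^n, so y'(x) = sum_{n>=1} n a_n x^(n-1) and y''(x) = sum_{n>=2} n(n-1) a_n x^(n-2).
Substitute into P(x) y'' + Q(x) y' + R(x) y = 0 with P(x) = 1, Q(x) = 0, R(x) = -9, and match powers of x.
Initial conditions: a_0 = -2, a_1 = -2.
Setting the coefficient of each power of x to zero and solving order by order (substituting the coefficients already found):
  x^0: 2 a_2 - 9 a_0 = 0  ->  2 a_2 = 9 a_0 = -18  ->  a_2 = -9
  x^1: 6 a_3 - 9 a_1 = 0  ->  6 a_3 = 9 a_1 = -18  ->  a_3 = -3
  x^2: 12 a_4 - 9 a_2 = 0  ->  12 a_4 = 9 a_2 = -81  ->  a_4 = -27/4
Truncated series: y(x) = -2 - 2 x - 9 x^2 - 3 x^3 - (27/4) x^4 + O(x^5).

a_0 = -2; a_1 = -2; a_2 = -9; a_3 = -3; a_4 = -27/4


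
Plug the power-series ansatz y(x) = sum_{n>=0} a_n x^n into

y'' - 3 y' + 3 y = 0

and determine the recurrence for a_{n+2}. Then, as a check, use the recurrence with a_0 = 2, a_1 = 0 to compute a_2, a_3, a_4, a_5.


Substitute y = sum_n a_n x^n.
y''(x) has coefficient (n+2)(n+1) a_{n+2} at x^n;
-3 y'(x) has coefficient -3 (n+1) a_{n+1} at x^n;
3 y(x) has coefficient 3 a_n at x^n.
Matching x^n: (n+2)(n+1) a_{n+2} - 3 (n+1) a_{n+1} + 3 a_n = 0.
Thus a_{n+2} = [3 (n+1) a_{n+1} - 3 a_n] / ((n+1)(n+2)).

Check with a_0 = 2, a_1 = 0 (apply the recurrence for n = 0, 1, 2, 3): a_0 = 2, a_1 = 0, a_2 = -3, a_3 = -3, a_4 = -3/2, a_5 = -9/20.

a_(n+2) = [3 (n+1) a_(n+1) - 3 a_n] / ((n+1)(n+2)); check: a_0 = 2, a_1 = 0, a_2 = -3, a_3 = -3, a_4 = -3/2, a_5 = -9/20


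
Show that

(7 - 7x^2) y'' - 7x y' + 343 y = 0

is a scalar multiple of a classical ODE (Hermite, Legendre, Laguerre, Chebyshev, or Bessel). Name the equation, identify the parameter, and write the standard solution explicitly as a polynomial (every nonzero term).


All three coefficients share the factor 7; dividing through by 7 gives  (1 - x^2) y'' - x y' + 49 y = 0.
This matches the Chebyshev equation (1 - x^2) y'' - x y' + n^2 y = 0 (note the -x y' term, not -2x y') with n^2 = 49, so n = 7; the polynomial solution is T_7(x).
With y = sum_k a_k x^k, matching x^k gives (k+2)(k+1) a_{k+2} = (k^2 - n^2) a_k = (k - 7)(k + 7) a_k. The right side vanishes at k = 7, so the series with the parity of 7 terminates at degree 7.
Standard normalization: leading coefficient of T_n is 2^(n-1), so a_7 = 2^6 = 64. Work downward with a_k = (k+1)(k+2) a_{k+2} / ((k - 7)(k + 7)):
  a_5 = (6)(7)(64) / ((5 - 7)(5 + 7)) = 2688/(-24) = -112
  a_3 = (4)(5)(-112) / ((3 - 7)(3 + 7)) = -2240/(-40) = 56
  a_1 = (2)(3)(56) / ((1 - 7)(1 + 7)) = 336/(-48) = -7
Hence T_7(x) = 64 x^7 - 112 x^5 + 56 x^3 - 7 x.

T_7(x); series = 64 x^7 - 112 x^5 + 56 x^3 - 7 x


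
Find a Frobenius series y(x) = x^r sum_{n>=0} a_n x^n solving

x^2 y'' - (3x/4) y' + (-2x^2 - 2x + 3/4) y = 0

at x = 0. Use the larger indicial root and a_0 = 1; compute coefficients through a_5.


Write in Frobenius form y'' + (p(x)/x) y' + (q(x)/x^2) y = 0:
  p(x) = -3/4,  q(x) = -2x^2 - 2x + 3/4.
Indicial equation: r(r-1) + (-3/4) r + (3/4) = 0 -> roots r_1 = 1, r_2 = 3/4.
Take r = r_1 = 1. Let y(x) = x^r sum_{n>=0} a_n x^n with a_0 = 1.
Substitute y = x^r sum a_n x^n and match x^{r+n}. The recurrence is
  D(n) a_n - 2 a_{n-1} - 2 a_{n-2} = 0,  where D(n) = (r+n)(r+n-1) + (-3/4)(r+n) + (3/4).
  a_n = [2 a_{n-1} + 2 a_{n-2}] / D(n).
Since the indicial polynomial factors as (r - r_1)(r - r_2), D(n) = (r_1 + n - r_1)(r_1 + n - r_2) = n(n + 1/4).
Evaluating step by step (a_0 = 1):
  n = 1: D(1) = 1(1 + 1/4) = 5/4; numerator = 2(1) = 2; a_1 = (2)/(5/4) = 8/5
  n = 2: D(2) = 2(2 + 1/4) = 9/2; numerator = 2(8/5) + 2(1) = 26/5; a_2 = (26/5)/(9/2) = 52/45
  n = 3: D(3) = 3(3 + 1/4) = 39/4; numerator = 2(52/45) + 2(8/5) = 248/45; a_3 = (248/45)/(39/4) = 992/1755
  n = 4: D(4) = 4(4 + 1/4) = 17; numerator = 2(992/1755) + 2(52/45) = 1208/351; a_4 = (1208/351)/(17) = 1208/5967
  n = 5: D(5) = 5(5 + 1/4) = 105/4; numerator = 2(1208/5967) + 2(992/1755) = 45808/29835; a_5 = (45808/29835)/(105/4) = 26176/447525

r = 1; a_0 = 1; a_1 = 8/5; a_2 = 52/45; a_3 = 992/1755; a_4 = 1208/5967; a_5 = 26176/447525


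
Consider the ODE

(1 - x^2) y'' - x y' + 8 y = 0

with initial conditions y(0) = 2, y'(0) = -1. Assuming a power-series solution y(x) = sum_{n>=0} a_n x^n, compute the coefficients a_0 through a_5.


Ansatz: y(x) = sum_{n>=0} a_n x^n, so y'(x) = sum_{n>=1} n a_n x^(n-1) and y''(x) = sum_{n>=2} n(n-1) a_n x^(n-2).
Substitute into P(x) y'' + Q(x) y' + R(x) y = 0 with P(x) = 1 - x^2, Q(x) = -x, R(x) = 8, and match powers of x.
Initial conditions: a_0 = 2, a_1 = -1.
Setting the coefficient of each power of x to zero and solving order by order (substituting the coefficients already found):
  x^0: 2 a_2 + 8 a_0 = 0  ->  2 a_2 = -8 a_0 = -16  ->  a_2 = -8
  x^1: 6 a_3 + 7 a_1 = 0  ->  6 a_3 = -7 a_1 = 7  ->  a_3 = 7/6
  x^2: 12 a_4 + 4 a_2 = 0  ->  12 a_4 = -4 a_2 = 32  ->  a_4 = 8/3
  x^3: 20 a_5 - a_3 = 0  ->  20 a_5 = a_3 = 7/6  ->  a_5 = 7/120
Truncated series: y(x) = 2 - x - 8 x^2 + (7/6) x^3 + (8/3) x^4 + (7/120) x^5 + O(x^6).

a_0 = 2; a_1 = -1; a_2 = -8; a_3 = 7/6; a_4 = 8/3; a_5 = 7/120


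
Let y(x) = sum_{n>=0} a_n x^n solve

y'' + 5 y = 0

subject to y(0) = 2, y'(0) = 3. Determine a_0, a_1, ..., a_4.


Ansatz: y(x) = sum_{n>=0} a_n x^n, so y'(x) = sum_{n>=1} n a_n x^(n-1) and y''(x) = sum_{n>=2} n(n-1) a_n x^(n-2).
Substitute into P(x) y'' + Q(x) y' + R(x) y = 0 with P(x) = 1, Q(x) = 0, R(x) = 5, and match powers of x.
Initial conditions: a_0 = 2, a_1 = 3.
Setting the coefficient of each power of x to zero and solving order by order (substituting the coefficients already found):
  x^0: 2 a_2 + 5 a_0 = 0  ->  2 a_2 = -5 a_0 = -10  ->  a_2 = -5
  x^1: 6 a_3 + 5 a_1 = 0  ->  6 a_3 = -5 a_1 = -15  ->  a_3 = -5/2
  x^2: 12 a_4 + 5 a_2 = 0  ->  12 a_4 = -5 a_2 = 25  ->  a_4 = 25/12
Truncated series: y(x) = 2 + 3 x - 5 x^2 - (5/2) x^3 + (25/12) x^4 + O(x^5).

a_0 = 2; a_1 = 3; a_2 = -5; a_3 = -5/2; a_4 = 25/12


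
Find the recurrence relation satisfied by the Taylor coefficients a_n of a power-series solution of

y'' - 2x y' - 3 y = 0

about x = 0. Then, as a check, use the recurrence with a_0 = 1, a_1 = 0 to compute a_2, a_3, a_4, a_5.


Substitute y = sum_n a_n x^n.
y''(x) has coefficient (n+2)(n+1) a_{n+2} at x^n;
-2 x y'(x) has coefficient -2 n a_n at x^n (shift);
-3 y(x) has coefficient -3 a_n at x^n.
Matching x^n: (n+2)(n+1) a_{n+2} + (-2n - 3) a_n = 0.
Thus a_{n+2} = (2n + 3) / ((n+1)(n+2)) * a_n.

Check with a_0 = 1, a_1 = 0 (apply the recurrence for n = 0, 1, 2, 3): a_0 = 1, a_1 = 0, a_2 = 3/2, a_3 = 0, a_4 = 7/8, a_5 = 0.

a_(n+2) = (2n + 3) / ((n+1)(n+2)) * a_n; check: a_0 = 1, a_1 = 0, a_2 = 3/2, a_3 = 0, a_4 = 7/8, a_5 = 0


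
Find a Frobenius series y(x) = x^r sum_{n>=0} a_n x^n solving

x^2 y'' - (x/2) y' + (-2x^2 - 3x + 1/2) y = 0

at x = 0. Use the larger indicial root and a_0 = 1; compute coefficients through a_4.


Write in Frobenius form y'' + (p(x)/x) y' + (q(x)/x^2) y = 0:
  p(x) = -1/2,  q(x) = -2x^2 - 3x + 1/2.
Indicial equation: r(r-1) + (-1/2) r + (1/2) = 0 -> roots r_1 = 1, r_2 = 1/2.
Take r = r_1 = 1. Let y(x) = x^r sum_{n>=0} a_n x^n with a_0 = 1.
Substitute y = x^r sum a_n x^n and match x^{r+n}. The recurrence is
  D(n) a_n - 3 a_{n-1} - 2 a_{n-2} = 0,  where D(n) = (r+n)(r+n-1) + (-1/2)(r+n) + (1/2).
  a_n = [3 a_{n-1} + 2 a_{n-2}] / D(n).
Since the indicial polynomial factors as (r - r_1)(r - r_2), D(n) = (r_1 + n - r_1)(r_1 + n - r_2) = n(n + 1/2).
Evaluating step by step (a_0 = 1):
  n = 1: D(1) = 1(1 + 1/2) = 3/2; numerator = 3(1) = 3; a_1 = (3)/(3/2) = 2
  n = 2: D(2) = 2(2 + 1/2) = 5; numerator = 3(2) + 2(1) = 8; a_2 = (8)/(5) = 8/5
  n = 3: D(3) = 3(3 + 1/2) = 21/2; numerator = 3(8/5) + 2(2) = 44/5; a_3 = (44/5)/(21/2) = 88/105
  n = 4: D(4) = 4(4 + 1/2) = 18; numerator = 3(88/105) + 2(8/5) = 40/7; a_4 = (40/7)/(18) = 20/63

r = 1; a_0 = 1; a_1 = 2; a_2 = 8/5; a_3 = 88/105; a_4 = 20/63


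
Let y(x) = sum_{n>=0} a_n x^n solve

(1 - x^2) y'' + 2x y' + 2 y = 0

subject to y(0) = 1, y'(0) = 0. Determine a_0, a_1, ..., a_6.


Ansatz: y(x) = sum_{n>=0} a_n x^n, so y'(x) = sum_{n>=1} n a_n x^(n-1) and y''(x) = sum_{n>=2} n(n-1) a_n x^(n-2).
Substitute into P(x) y'' + Q(x) y' + R(x) y = 0 with P(x) = 1 - x^2, Q(x) = 2x, R(x) = 2, and match powers of x.
Initial conditions: a_0 = 1, a_1 = 0.
Setting the coefficient of each power of x to zero and solving order by order (substituting the coefficients already found):
  x^0: 2 a_2 + 2 a_0 = 0  ->  2 a_2 = -2 a_0 = -2  ->  a_2 = -1
  x^1: 6 a_3 + 4 a_1 = 0  ->  6 a_3 = -4 a_1 = 0  ->  a_3 = 0
  x^2: 12 a_4 + 4 a_2 = 0  ->  12 a_4 = -4 a_2 = 4  ->  a_4 = 1/3
  x^3: 20 a_5 + 2 a_3 = 0  ->  20 a_5 = -2 a_3 = 0  ->  a_5 = 0
  x^4: 30 a_6 - 2 a_4 = 0  ->  30 a_6 = 2 a_4 = 2/3  ->  a_6 = 1/45
Truncated series: y(x) = 1 - x^2 + (1/3) x^4 + (1/45) x^6 + O(x^7).

a_0 = 1; a_1 = 0; a_2 = -1; a_3 = 0; a_4 = 1/3; a_5 = 0; a_6 = 1/45


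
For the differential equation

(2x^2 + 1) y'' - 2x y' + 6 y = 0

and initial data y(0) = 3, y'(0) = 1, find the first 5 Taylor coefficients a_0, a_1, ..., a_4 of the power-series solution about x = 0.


Ansatz: y(x) = sum_{n>=0} a_n x^n, so y'(x) = sum_{n>=1} n a_n x^(n-1) and y''(x) = sum_{n>=2} n(n-1) a_n x^(n-2).
Substitute into P(x) y'' + Q(x) y' + R(x) y = 0 with P(x) = 2x^2 + 1, Q(x) = -2x, R(x) = 6, and match powers of x.
Initial conditions: a_0 = 3, a_1 = 1.
Setting the coefficient of each power of x to zero and solving order by order (substituting the coefficients already found):
  x^0: 2 a_2 + 6 a_0 = 0  ->  2 a_2 = -6 a_0 = -18  ->  a_2 = -9
  x^1: 6 a_3 + 4 a_1 = 0  ->  6 a_3 = -4 a_1 = -4  ->  a_3 = -2/3
  x^2: 12 a_4 + 6 a_2 = 0  ->  12 a_4 = -6 a_2 = 54  ->  a_4 = 9/2
Truncated series: y(x) = 3 + x - 9 x^2 - (2/3) x^3 + (9/2) x^4 + O(x^5).

a_0 = 3; a_1 = 1; a_2 = -9; a_3 = -2/3; a_4 = 9/2


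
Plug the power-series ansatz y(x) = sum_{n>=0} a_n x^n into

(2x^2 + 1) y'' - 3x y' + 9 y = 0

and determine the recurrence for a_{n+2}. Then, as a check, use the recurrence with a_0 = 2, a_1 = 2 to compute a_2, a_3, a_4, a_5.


Substitute y = sum_n a_n x^n.
(1 + 2 x^2) y'' contributes (n+2)(n+1) a_{n+2} + 2 n(n-1) a_n at x^n.
-3 x y'(x) contributes -3 n a_n at x^n.
9 y(x) contributes 9 a_n at x^n.
Matching x^n: (n+2)(n+1) a_{n+2} + (2 n(n-1) - 3 n + 9) a_n = 0.
Thus a_{n+2} = (-2 n(n-1) + 3 n - 9) / ((n+1)(n+2)) * a_n.

Check with a_0 = 2, a_1 = 2 (apply the recurrence for n = 0, 1, 2, 3): a_0 = 2, a_1 = 2, a_2 = -9, a_3 = -2, a_4 = 21/4, a_5 = 6/5.

a_(n+2) = (-2 n(n-1) + 3 n - 9) / ((n+1)(n+2)) * a_n; check: a_0 = 2, a_1 = 2, a_2 = -9, a_3 = -2, a_4 = 21/4, a_5 = 6/5


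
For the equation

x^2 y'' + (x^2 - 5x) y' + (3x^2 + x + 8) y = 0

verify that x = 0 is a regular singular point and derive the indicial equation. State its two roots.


Divide by x^2 to reach normal form y'' + P_1(x) y' + P_2(x) y = 0 with P_1(x) = 1 - 5/x and P_2(x) = 3 + 1/x + 8/x^2.
x = 0 is a singular point because the y'-coefficient 1 - 5/x has a pole at x = 0 and the y-coefficient 3 + 1/x + 8/x^2 has a pole at x = 0.
It is a regular singular point because x P_1(x) = p(x) = x - 5 and x^2 P_2(x) = q(x) = 3x^2 + x + 8 are polynomials, hence analytic at x = 0.
p(0) = -5,  q(0) = 8.
Indicial equation: r(r-1) + p(0) r + q(0) = 0, i.e. r^2 + (p(0) - 1) r + q(0) = 0, i.e. r^2 - 6 r + 8 = 0.
Discriminant: (-6)^2 - 4(8) = 4, so r = (6 ± 2)/2.
Solving: r_1 = 4, r_2 = 2.

indicial: r^2 - 6 r + 8 = 0; roots r_1 = 4, r_2 = 2
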